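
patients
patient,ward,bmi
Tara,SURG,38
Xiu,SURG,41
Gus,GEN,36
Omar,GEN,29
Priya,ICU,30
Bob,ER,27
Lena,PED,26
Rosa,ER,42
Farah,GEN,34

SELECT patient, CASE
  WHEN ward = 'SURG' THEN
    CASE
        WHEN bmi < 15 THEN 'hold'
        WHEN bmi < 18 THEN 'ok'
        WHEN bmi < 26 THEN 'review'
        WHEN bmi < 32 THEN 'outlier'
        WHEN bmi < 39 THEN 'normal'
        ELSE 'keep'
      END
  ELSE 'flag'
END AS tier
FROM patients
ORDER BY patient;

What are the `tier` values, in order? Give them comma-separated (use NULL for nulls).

flag, flag, flag, flag, flag, flag, flag, normal, keep

patient=Bob: ward='ER' → outer ELSE → flag
patient=Farah: ward='GEN' → outer ELSE → flag
patient=Gus: ward='GEN' → outer ELSE → flag
patient=Lena: ward='PED' → outer ELSE → flag
patient=Omar: ward='GEN' → outer ELSE → flag
patient=Priya: ward='ICU' → outer ELSE → flag
patient=Rosa: ward='ER' → outer ELSE → flag
patient=Tara: ward='SURG' → inner[bmi < 39] → normal
patient=Xiu: ward='SURG' → inner[ELSE] → keep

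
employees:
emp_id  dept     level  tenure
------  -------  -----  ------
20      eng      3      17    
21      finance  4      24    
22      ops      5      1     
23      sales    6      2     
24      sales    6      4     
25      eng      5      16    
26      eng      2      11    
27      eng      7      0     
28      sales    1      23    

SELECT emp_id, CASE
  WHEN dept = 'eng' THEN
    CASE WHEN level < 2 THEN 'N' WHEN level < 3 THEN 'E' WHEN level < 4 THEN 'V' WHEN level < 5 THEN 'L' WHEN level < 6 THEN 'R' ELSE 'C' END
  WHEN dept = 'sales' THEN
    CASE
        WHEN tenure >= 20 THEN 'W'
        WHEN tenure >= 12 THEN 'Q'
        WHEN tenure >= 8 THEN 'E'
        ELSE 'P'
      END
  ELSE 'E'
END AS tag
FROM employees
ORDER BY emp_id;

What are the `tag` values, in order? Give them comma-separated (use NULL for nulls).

V, E, E, P, P, R, E, C, W

emp_id=20: dept='eng' → inner[level < 4] → V
emp_id=21: dept='finance' → outer ELSE → E
emp_id=22: dept='ops' → outer ELSE → E
emp_id=23: dept='sales' → inner[ELSE] → P
emp_id=24: dept='sales' → inner[ELSE] → P
emp_id=25: dept='eng' → inner[level < 6] → R
emp_id=26: dept='eng' → inner[level < 3] → E
emp_id=27: dept='eng' → inner[ELSE] → C
emp_id=28: dept='sales' → inner[tenure >= 20] → W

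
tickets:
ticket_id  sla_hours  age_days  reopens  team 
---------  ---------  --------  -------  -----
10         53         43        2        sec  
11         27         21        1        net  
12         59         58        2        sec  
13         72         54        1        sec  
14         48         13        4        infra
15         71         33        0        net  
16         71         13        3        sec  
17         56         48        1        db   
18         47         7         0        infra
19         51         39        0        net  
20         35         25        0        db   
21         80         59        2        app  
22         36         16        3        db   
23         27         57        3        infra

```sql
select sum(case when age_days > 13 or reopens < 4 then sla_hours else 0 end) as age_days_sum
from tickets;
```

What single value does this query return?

685

ticket_id=10: ✓ → 53
ticket_id=11: ✓ → 27
ticket_id=12: ✓ → 59
ticket_id=13: ✓ → 72
ticket_id=14: ✗
ticket_id=15: ✓ → 71
ticket_id=16: ✓ → 71
ticket_id=17: ✓ → 56
ticket_id=18: ✓ → 47
ticket_id=19: ✓ → 51
ticket_id=20: ✓ → 35
ticket_id=21: ✓ → 80
ticket_id=22: ✓ → 36
ticket_id=23: ✓ → 27
age_days_sum = 53 + 27 + 59 + 72 + 71 + 71 + 56 + 47 + 51 + 35 + 80 + 36 + 27 = 685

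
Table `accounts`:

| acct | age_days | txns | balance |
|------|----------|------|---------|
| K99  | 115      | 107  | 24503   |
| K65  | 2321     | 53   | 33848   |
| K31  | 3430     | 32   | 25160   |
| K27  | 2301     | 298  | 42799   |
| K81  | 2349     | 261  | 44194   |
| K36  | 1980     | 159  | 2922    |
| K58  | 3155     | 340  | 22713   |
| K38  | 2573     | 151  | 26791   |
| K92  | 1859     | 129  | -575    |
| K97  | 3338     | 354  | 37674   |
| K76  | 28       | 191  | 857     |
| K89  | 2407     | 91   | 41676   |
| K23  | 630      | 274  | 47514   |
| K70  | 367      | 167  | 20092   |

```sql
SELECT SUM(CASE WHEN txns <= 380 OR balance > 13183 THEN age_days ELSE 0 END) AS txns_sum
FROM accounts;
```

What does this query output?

26853

acct=K99: ✓ → 115
acct=K65: ✓ → 2321
acct=K31: ✓ → 3430
acct=K27: ✓ → 2301
acct=K81: ✓ → 2349
acct=K36: ✓ → 1980
acct=K58: ✓ → 3155
acct=K38: ✓ → 2573
acct=K92: ✓ → 1859
acct=K97: ✓ → 3338
acct=K76: ✓ → 28
acct=K89: ✓ → 2407
acct=K23: ✓ → 630
acct=K70: ✓ → 367
txns_sum = 115 + 2321 + 3430 + 2301 + 2349 + 1980 + 3155 + 2573 + 1859 + 3338 + 28 + 2407 + 630 + 367 = 26853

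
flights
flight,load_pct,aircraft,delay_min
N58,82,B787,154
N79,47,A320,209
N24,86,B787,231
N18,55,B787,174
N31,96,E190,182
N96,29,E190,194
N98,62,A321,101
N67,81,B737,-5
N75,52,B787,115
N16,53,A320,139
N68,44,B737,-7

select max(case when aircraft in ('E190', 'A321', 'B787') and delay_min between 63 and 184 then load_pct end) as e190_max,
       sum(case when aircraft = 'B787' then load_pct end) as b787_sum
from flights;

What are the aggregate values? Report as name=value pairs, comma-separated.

e190_max=96, b787_sum=275

[e190_max: aircraft in ('E190', 'A321', 'B787') and delay_min between 63 and 184]
flight=N58: ✓ → 82
flight=N79: ✗
flight=N24: ✗
flight=N18: ✓ → 55
flight=N31: ✓ → 96
flight=N96: ✗
flight=N98: ✓ → 62
flight=N67: ✗
flight=N75: ✓ → 52
flight=N16: ✗
flight=N68: ✗
e190_max = MAX(82, 55, 96, 62, 52) = 96
—
[b787_sum: aircraft = 'B787']
flight=N58: ✓ → 82
flight=N79: ✗
flight=N24: ✓ → 86
flight=N18: ✓ → 55
flight=N31: ✗
flight=N96: ✗
flight=N98: ✗
flight=N67: ✗
flight=N75: ✓ → 52
flight=N16: ✗
flight=N68: ✗
b787_sum = 82 + 86 + 55 + 52 = 275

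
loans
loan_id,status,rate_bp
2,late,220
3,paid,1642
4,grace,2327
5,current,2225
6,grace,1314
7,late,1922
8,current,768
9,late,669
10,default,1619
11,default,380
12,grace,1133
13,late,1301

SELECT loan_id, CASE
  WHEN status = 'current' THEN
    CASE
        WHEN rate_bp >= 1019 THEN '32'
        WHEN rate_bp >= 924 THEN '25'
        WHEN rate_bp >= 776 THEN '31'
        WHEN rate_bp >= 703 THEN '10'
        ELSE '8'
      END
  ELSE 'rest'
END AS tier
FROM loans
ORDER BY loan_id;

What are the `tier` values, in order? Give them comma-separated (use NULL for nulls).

loan_id=2: status='late' → outer ELSE → rest
loan_id=3: status='paid' → outer ELSE → rest
loan_id=4: status='grace' → outer ELSE → rest
loan_id=5: status='current' → inner[rate_bp >= 1019] → 32
loan_id=6: status='grace' → outer ELSE → rest
loan_id=7: status='late' → outer ELSE → rest
loan_id=8: status='current' → inner[rate_bp >= 703] → 10
loan_id=9: status='late' → outer ELSE → rest
loan_id=10: status='default' → outer ELSE → rest
loan_id=11: status='default' → outer ELSE → rest
loan_id=12: status='grace' → outer ELSE → rest
loan_id=13: status='late' → outer ELSE → rest

rest, rest, rest, 32, rest, rest, 10, rest, rest, rest, rest, rest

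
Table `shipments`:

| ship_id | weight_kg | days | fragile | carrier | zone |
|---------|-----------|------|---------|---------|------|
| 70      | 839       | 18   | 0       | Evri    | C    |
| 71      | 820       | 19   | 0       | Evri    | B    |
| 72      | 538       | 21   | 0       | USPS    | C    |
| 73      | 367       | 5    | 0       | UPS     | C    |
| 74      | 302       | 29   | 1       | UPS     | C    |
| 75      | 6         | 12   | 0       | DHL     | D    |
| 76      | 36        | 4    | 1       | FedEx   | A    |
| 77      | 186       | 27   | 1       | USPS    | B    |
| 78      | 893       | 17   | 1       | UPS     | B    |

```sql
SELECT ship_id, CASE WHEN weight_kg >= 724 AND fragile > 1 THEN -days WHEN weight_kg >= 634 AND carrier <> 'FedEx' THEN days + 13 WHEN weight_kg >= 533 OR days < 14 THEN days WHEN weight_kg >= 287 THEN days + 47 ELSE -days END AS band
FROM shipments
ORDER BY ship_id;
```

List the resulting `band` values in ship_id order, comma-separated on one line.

ship_id=70: weight_kg >= 634 AND carrier <> 'FedEx' → 31
ship_id=71: weight_kg >= 634 AND carrier <> 'FedEx' → 32
ship_id=72: weight_kg >= 533 OR days < 14 → 21
ship_id=73: weight_kg >= 533 OR days < 14 → 5
ship_id=74: weight_kg >= 287 → 76
ship_id=75: weight_kg >= 533 OR days < 14 → 12
ship_id=76: weight_kg >= 533 OR days < 14 → 4
ship_id=77: ELSE → -27
ship_id=78: weight_kg >= 634 AND carrier <> 'FedEx' → 30

31, 32, 21, 5, 76, 12, 4, -27, 30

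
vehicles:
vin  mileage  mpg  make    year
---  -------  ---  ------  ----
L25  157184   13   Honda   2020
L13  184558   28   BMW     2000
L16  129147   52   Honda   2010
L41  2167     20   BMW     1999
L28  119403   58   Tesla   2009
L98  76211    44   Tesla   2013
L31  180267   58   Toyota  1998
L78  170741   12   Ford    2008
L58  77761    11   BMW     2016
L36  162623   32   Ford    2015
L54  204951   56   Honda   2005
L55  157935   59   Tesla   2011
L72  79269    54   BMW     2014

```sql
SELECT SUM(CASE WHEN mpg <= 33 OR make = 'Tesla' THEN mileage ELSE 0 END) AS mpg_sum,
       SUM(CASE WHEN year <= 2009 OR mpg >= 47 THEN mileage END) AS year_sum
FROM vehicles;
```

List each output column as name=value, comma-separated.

mpg_sum=1108583, year_sum=1228438

[mpg_sum: mpg <= 33 OR make = 'Tesla']
vin=L25: ✓ → 157184
vin=L13: ✓ → 184558
vin=L16: ✗
vin=L41: ✓ → 2167
vin=L28: ✓ → 119403
vin=L98: ✓ → 76211
vin=L31: ✗
vin=L78: ✓ → 170741
vin=L58: ✓ → 77761
vin=L36: ✓ → 162623
vin=L54: ✗
vin=L55: ✓ → 157935
vin=L72: ✗
mpg_sum = 157184 + 184558 + 2167 + 119403 + 76211 + 170741 + 77761 + 162623 + 157935 = 1108583
—
[year_sum: year <= 2009 OR mpg >= 47]
vin=L25: ✗
vin=L13: ✓ → 184558
vin=L16: ✓ → 129147
vin=L41: ✓ → 2167
vin=L28: ✓ → 119403
vin=L98: ✗
vin=L31: ✓ → 180267
vin=L78: ✓ → 170741
vin=L58: ✗
vin=L36: ✗
vin=L54: ✓ → 204951
vin=L55: ✓ → 157935
vin=L72: ✓ → 79269
year_sum = 184558 + 129147 + 2167 + 119403 + 180267 + 170741 + 204951 + 157935 + 79269 = 1228438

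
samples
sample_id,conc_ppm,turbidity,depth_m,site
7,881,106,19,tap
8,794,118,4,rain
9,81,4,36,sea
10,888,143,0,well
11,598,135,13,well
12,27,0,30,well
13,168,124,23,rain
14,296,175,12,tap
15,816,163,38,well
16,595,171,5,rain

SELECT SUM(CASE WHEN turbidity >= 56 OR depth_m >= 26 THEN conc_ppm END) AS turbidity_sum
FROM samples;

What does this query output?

sample_id=7: ✓ → 881
sample_id=8: ✓ → 794
sample_id=9: ✓ → 81
sample_id=10: ✓ → 888
sample_id=11: ✓ → 598
sample_id=12: ✓ → 27
sample_id=13: ✓ → 168
sample_id=14: ✓ → 296
sample_id=15: ✓ → 816
sample_id=16: ✓ → 595
turbidity_sum = 881 + 794 + 81 + 888 + 598 + 27 + 168 + 296 + 816 + 595 = 5144

5144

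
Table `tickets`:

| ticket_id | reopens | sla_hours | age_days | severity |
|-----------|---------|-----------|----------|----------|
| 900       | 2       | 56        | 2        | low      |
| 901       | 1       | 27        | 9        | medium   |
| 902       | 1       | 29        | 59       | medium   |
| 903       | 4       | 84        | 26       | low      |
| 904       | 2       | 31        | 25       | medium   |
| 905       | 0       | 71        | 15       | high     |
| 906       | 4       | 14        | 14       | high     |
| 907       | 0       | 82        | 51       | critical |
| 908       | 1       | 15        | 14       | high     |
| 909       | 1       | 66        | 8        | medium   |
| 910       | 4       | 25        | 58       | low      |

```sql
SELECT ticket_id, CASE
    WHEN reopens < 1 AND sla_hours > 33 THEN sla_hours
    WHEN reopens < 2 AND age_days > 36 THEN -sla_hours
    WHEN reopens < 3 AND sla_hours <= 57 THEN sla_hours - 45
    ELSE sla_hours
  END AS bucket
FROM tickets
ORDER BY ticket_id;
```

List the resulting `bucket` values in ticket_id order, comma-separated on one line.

ticket_id=900: reopens < 3 AND sla_hours <= 57 → 11
ticket_id=901: reopens < 3 AND sla_hours <= 57 → -18
ticket_id=902: reopens < 2 AND age_days > 36 → -29
ticket_id=903: ELSE → 84
ticket_id=904: reopens < 3 AND sla_hours <= 57 → -14
ticket_id=905: reopens < 1 AND sla_hours > 33 → 71
ticket_id=906: ELSE → 14
ticket_id=907: reopens < 1 AND sla_hours > 33 → 82
ticket_id=908: reopens < 3 AND sla_hours <= 57 → -30
ticket_id=909: ELSE → 66
ticket_id=910: ELSE → 25

11, -18, -29, 84, -14, 71, 14, 82, -30, 66, 25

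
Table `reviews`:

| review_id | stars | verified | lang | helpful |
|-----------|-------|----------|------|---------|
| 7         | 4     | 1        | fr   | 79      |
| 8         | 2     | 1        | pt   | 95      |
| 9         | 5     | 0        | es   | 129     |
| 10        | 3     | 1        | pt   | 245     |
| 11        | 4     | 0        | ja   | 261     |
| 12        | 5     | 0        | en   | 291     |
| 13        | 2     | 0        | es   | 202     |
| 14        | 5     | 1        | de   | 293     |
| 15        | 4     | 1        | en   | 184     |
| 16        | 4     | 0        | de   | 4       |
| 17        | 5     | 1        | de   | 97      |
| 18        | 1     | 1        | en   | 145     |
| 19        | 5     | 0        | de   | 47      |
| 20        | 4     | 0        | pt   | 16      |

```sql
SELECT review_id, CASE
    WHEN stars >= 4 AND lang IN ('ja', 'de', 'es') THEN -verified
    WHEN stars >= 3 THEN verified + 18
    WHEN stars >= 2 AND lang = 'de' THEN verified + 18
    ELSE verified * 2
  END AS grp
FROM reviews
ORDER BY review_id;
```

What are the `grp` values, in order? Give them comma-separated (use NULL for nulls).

review_id=7: stars >= 3 → 19
review_id=8: ELSE → 2
review_id=9: stars >= 4 AND lang IN ('ja', 'de', 'es') → 0
review_id=10: stars >= 3 → 19
review_id=11: stars >= 4 AND lang IN ('ja', 'de', 'es') → 0
review_id=12: stars >= 3 → 18
review_id=13: ELSE → 0
review_id=14: stars >= 4 AND lang IN ('ja', 'de', 'es') → -1
review_id=15: stars >= 3 → 19
review_id=16: stars >= 4 AND lang IN ('ja', 'de', 'es') → 0
review_id=17: stars >= 4 AND lang IN ('ja', 'de', 'es') → -1
review_id=18: ELSE → 2
review_id=19: stars >= 4 AND lang IN ('ja', 'de', 'es') → 0
review_id=20: stars >= 3 → 18

19, 2, 0, 19, 0, 18, 0, -1, 19, 0, -1, 2, 0, 18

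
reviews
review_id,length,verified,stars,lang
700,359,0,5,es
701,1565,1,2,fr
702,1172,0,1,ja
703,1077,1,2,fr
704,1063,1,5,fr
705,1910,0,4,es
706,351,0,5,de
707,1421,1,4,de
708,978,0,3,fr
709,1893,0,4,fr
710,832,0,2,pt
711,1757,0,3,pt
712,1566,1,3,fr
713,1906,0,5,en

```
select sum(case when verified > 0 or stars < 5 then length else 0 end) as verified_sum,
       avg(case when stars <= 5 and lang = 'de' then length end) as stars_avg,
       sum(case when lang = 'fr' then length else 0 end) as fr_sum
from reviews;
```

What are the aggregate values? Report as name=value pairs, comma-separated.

verified_sum=15234, stars_avg=886, fr_sum=8142

[verified_sum: verified > 0 or stars < 5]
review_id=700: ✗
review_id=701: ✓ → 1565
review_id=702: ✓ → 1172
review_id=703: ✓ → 1077
review_id=704: ✓ → 1063
review_id=705: ✓ → 1910
review_id=706: ✗
review_id=707: ✓ → 1421
review_id=708: ✓ → 978
review_id=709: ✓ → 1893
review_id=710: ✓ → 832
review_id=711: ✓ → 1757
review_id=712: ✓ → 1566
review_id=713: ✗
verified_sum = 1565 + 1172 + 1077 + 1063 + 1910 + 1421 + 978 + 1893 + 832 + 1757 + 1566 = 15234
—
[stars_avg: stars <= 5 and lang = 'de']
review_id=700: ✗
review_id=701: ✗
review_id=702: ✗
review_id=703: ✗
review_id=704: ✗
review_id=705: ✗
review_id=706: ✓ → 351
review_id=707: ✓ → 1421
review_id=708: ✗
review_id=709: ✗
review_id=710: ✗
review_id=711: ✗
review_id=712: ✗
review_id=713: ✗
stars_avg = (351 + 1421) / 2 = 886
—
[fr_sum: lang = 'fr']
review_id=700: ✗
review_id=701: ✓ → 1565
review_id=702: ✗
review_id=703: ✓ → 1077
review_id=704: ✓ → 1063
review_id=705: ✗
review_id=706: ✗
review_id=707: ✗
review_id=708: ✓ → 978
review_id=709: ✓ → 1893
review_id=710: ✗
review_id=711: ✗
review_id=712: ✓ → 1566
review_id=713: ✗
fr_sum = 1565 + 1077 + 1063 + 978 + 1893 + 1566 = 8142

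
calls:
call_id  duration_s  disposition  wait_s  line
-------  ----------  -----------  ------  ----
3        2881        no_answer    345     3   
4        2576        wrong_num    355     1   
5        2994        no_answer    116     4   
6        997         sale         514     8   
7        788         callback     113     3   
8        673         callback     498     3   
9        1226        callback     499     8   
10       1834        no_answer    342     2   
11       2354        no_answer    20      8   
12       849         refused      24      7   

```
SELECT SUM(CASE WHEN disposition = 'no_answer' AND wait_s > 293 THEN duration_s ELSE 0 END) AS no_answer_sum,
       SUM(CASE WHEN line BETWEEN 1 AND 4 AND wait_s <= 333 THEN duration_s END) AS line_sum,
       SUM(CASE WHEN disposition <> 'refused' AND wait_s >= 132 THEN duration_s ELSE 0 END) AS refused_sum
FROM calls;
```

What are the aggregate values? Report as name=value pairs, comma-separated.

no_answer_sum=4715, line_sum=3782, refused_sum=10187

[no_answer_sum: disposition = 'no_answer' AND wait_s > 293]
call_id=3: ✓ → 2881
call_id=4: ✗
call_id=5: ✗
call_id=6: ✗
call_id=7: ✗
call_id=8: ✗
call_id=9: ✗
call_id=10: ✓ → 1834
call_id=11: ✗
call_id=12: ✗
no_answer_sum = 2881 + 1834 = 4715
—
[line_sum: line BETWEEN 1 AND 4 AND wait_s <= 333]
call_id=3: ✗
call_id=4: ✗
call_id=5: ✓ → 2994
call_id=6: ✗
call_id=7: ✓ → 788
call_id=8: ✗
call_id=9: ✗
call_id=10: ✗
call_id=11: ✗
call_id=12: ✗
line_sum = 2994 + 788 = 3782
—
[refused_sum: disposition <> 'refused' AND wait_s >= 132]
call_id=3: ✓ → 2881
call_id=4: ✓ → 2576
call_id=5: ✗
call_id=6: ✓ → 997
call_id=7: ✗
call_id=8: ✓ → 673
call_id=9: ✓ → 1226
call_id=10: ✓ → 1834
call_id=11: ✗
call_id=12: ✗
refused_sum = 2881 + 2576 + 997 + 673 + 1226 + 1834 = 10187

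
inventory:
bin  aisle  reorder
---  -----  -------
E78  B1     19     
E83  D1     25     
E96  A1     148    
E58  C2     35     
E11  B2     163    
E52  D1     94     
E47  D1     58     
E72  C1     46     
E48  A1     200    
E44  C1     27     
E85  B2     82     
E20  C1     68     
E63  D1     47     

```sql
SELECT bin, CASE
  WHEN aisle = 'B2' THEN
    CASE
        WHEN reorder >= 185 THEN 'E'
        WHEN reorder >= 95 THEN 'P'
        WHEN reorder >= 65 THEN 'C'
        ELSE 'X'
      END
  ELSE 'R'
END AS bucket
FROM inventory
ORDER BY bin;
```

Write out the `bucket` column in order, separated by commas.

P, R, R, R, R, R, R, R, R, R, R, C, R

bin=E11: aisle='B2' → inner[reorder >= 95] → P
bin=E20: aisle='C1' → outer ELSE → R
bin=E44: aisle='C1' → outer ELSE → R
bin=E47: aisle='D1' → outer ELSE → R
bin=E48: aisle='A1' → outer ELSE → R
bin=E52: aisle='D1' → outer ELSE → R
bin=E58: aisle='C2' → outer ELSE → R
bin=E63: aisle='D1' → outer ELSE → R
bin=E72: aisle='C1' → outer ELSE → R
bin=E78: aisle='B1' → outer ELSE → R
bin=E83: aisle='D1' → outer ELSE → R
bin=E85: aisle='B2' → inner[reorder >= 65] → C
bin=E96: aisle='A1' → outer ELSE → R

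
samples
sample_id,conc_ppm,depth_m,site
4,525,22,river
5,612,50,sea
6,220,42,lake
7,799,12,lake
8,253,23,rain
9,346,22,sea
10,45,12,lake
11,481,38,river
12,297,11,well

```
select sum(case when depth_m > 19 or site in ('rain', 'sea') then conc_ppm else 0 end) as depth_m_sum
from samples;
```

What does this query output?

sample_id=4: ✓ → 525
sample_id=5: ✓ → 612
sample_id=6: ✓ → 220
sample_id=7: ✗
sample_id=8: ✓ → 253
sample_id=9: ✓ → 346
sample_id=10: ✗
sample_id=11: ✓ → 481
sample_id=12: ✗
depth_m_sum = 525 + 612 + 220 + 253 + 346 + 481 = 2437

2437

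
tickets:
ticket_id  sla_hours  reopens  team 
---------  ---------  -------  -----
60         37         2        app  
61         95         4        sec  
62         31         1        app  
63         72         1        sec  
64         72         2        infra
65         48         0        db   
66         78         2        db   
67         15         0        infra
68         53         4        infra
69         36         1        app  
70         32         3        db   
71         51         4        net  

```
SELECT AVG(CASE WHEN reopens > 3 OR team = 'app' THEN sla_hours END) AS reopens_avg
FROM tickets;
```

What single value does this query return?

50.5

ticket_id=60: ✓ → 37
ticket_id=61: ✓ → 95
ticket_id=62: ✓ → 31
ticket_id=63: ✗
ticket_id=64: ✗
ticket_id=65: ✗
ticket_id=66: ✗
ticket_id=67: ✗
ticket_id=68: ✓ → 53
ticket_id=69: ✓ → 36
ticket_id=70: ✗
ticket_id=71: ✓ → 51
reopens_avg = (37 + 95 + 31 + 53 + 36 + 51) / 6 = 50.5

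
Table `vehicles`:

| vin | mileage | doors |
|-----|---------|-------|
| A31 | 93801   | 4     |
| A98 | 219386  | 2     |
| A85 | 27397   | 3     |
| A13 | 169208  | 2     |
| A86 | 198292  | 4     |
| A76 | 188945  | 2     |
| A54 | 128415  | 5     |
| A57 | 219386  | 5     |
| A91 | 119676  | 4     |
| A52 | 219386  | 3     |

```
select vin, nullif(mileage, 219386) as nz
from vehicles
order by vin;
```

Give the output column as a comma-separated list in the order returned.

vin=A13: mileage=169208 vs 219386: differ → 169208
vin=A31: mileage=93801 vs 219386: differ → 93801
vin=A52: mileage=219386 vs 219386: equal → NULL
vin=A54: mileage=128415 vs 219386: differ → 128415
vin=A57: mileage=219386 vs 219386: equal → NULL
vin=A76: mileage=188945 vs 219386: differ → 188945
vin=A85: mileage=27397 vs 219386: differ → 27397
vin=A86: mileage=198292 vs 219386: differ → 198292
vin=A91: mileage=119676 vs 219386: differ → 119676
vin=A98: mileage=219386 vs 219386: equal → NULL

169208, 93801, NULL, 128415, NULL, 188945, 27397, 198292, 119676, NULL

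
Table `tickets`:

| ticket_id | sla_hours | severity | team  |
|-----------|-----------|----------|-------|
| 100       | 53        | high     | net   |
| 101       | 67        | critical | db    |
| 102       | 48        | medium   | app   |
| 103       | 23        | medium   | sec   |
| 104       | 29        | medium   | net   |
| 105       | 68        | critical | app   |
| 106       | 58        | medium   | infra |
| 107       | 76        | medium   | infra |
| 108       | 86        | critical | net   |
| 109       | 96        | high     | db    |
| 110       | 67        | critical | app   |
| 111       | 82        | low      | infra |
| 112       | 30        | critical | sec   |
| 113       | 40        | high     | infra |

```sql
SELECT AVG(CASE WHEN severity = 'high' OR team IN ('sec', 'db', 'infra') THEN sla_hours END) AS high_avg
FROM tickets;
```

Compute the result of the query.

58.3333333333

ticket_id=100: ✓ → 53
ticket_id=101: ✓ → 67
ticket_id=102: ✗
ticket_id=103: ✓ → 23
ticket_id=104: ✗
ticket_id=105: ✗
ticket_id=106: ✓ → 58
ticket_id=107: ✓ → 76
ticket_id=108: ✗
ticket_id=109: ✓ → 96
ticket_id=110: ✗
ticket_id=111: ✓ → 82
ticket_id=112: ✓ → 30
ticket_id=113: ✓ → 40
high_avg = (53 + 67 + 23 + 58 + 76 + 96 + 82 + 30 + 40) / 9 = 58.3333333333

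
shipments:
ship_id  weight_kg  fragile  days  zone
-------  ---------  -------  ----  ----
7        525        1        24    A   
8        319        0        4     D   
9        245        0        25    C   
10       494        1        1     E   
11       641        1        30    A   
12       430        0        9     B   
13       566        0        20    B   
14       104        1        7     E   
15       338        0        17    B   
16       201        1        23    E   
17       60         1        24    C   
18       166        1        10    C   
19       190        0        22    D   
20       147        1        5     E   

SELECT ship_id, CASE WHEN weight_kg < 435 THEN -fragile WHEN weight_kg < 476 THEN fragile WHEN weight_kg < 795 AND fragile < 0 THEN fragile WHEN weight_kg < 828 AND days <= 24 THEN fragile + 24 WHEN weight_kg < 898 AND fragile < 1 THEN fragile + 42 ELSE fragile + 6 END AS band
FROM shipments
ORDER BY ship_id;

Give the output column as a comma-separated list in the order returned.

ship_id=7: weight_kg < 828 AND days <= 24 → 25
ship_id=8: weight_kg < 435 → 0
ship_id=9: weight_kg < 435 → 0
ship_id=10: weight_kg < 828 AND days <= 24 → 25
ship_id=11: ELSE → 7
ship_id=12: weight_kg < 435 → 0
ship_id=13: weight_kg < 828 AND days <= 24 → 24
ship_id=14: weight_kg < 435 → -1
ship_id=15: weight_kg < 435 → 0
ship_id=16: weight_kg < 435 → -1
ship_id=17: weight_kg < 435 → -1
ship_id=18: weight_kg < 435 → -1
ship_id=19: weight_kg < 435 → 0
ship_id=20: weight_kg < 435 → -1

25, 0, 0, 25, 7, 0, 24, -1, 0, -1, -1, -1, 0, -1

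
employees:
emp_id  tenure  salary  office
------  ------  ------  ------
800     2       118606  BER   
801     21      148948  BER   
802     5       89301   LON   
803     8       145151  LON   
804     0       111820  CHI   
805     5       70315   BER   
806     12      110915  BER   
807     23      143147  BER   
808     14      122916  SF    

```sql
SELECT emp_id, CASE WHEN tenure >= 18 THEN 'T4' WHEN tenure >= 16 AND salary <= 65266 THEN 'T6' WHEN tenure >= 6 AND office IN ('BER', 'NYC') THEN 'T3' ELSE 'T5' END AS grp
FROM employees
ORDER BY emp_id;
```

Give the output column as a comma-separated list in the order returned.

emp_id=800: ELSE → T5
emp_id=801: tenure >= 18 → T4
emp_id=802: ELSE → T5
emp_id=803: ELSE → T5
emp_id=804: ELSE → T5
emp_id=805: ELSE → T5
emp_id=806: tenure >= 6 AND office IN ('BER', 'NYC') → T3
emp_id=807: tenure >= 18 → T4
emp_id=808: ELSE → T5

T5, T4, T5, T5, T5, T5, T3, T4, T5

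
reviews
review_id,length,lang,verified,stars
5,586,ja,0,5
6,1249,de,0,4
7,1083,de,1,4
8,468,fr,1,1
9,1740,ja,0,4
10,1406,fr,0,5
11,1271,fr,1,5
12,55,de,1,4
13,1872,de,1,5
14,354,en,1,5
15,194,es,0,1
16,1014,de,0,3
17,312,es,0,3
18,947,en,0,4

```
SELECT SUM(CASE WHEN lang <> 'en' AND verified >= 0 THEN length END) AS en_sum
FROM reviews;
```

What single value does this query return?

11250

review_id=5: ✓ → 586
review_id=6: ✓ → 1249
review_id=7: ✓ → 1083
review_id=8: ✓ → 468
review_id=9: ✓ → 1740
review_id=10: ✓ → 1406
review_id=11: ✓ → 1271
review_id=12: ✓ → 55
review_id=13: ✓ → 1872
review_id=14: ✗
review_id=15: ✓ → 194
review_id=16: ✓ → 1014
review_id=17: ✓ → 312
review_id=18: ✗
en_sum = 586 + 1249 + 1083 + 468 + 1740 + 1406 + 1271 + 55 + 1872 + 194 + 1014 + 312 = 11250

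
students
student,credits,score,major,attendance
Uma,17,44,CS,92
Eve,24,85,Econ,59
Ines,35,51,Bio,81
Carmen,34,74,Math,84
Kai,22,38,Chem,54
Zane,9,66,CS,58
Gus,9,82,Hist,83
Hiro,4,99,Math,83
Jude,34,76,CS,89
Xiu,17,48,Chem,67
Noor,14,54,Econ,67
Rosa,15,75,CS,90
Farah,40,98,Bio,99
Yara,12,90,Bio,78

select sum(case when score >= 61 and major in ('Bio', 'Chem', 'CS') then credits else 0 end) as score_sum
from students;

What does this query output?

110

student=Uma: ✗
student=Eve: ✗
student=Ines: ✗
student=Carmen: ✗
student=Kai: ✗
student=Zane: ✓ → 9
student=Gus: ✗
student=Hiro: ✗
student=Jude: ✓ → 34
student=Xiu: ✗
student=Noor: ✗
student=Rosa: ✓ → 15
student=Farah: ✓ → 40
student=Yara: ✓ → 12
score_sum = 9 + 34 + 15 + 40 + 12 = 110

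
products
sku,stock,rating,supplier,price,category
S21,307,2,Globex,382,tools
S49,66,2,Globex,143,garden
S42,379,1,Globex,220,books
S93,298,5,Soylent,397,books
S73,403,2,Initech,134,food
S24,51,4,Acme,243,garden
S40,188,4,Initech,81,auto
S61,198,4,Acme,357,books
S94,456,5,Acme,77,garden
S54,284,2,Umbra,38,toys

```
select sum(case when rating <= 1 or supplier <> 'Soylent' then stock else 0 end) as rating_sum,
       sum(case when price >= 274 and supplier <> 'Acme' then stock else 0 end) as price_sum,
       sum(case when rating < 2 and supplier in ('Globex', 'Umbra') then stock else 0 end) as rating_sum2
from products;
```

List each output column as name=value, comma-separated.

rating_sum=2332, price_sum=605, rating_sum2=379

[rating_sum: rating <= 1 or supplier <> 'Soylent']
sku=S21: ✓ → 307
sku=S49: ✓ → 66
sku=S42: ✓ → 379
sku=S93: ✗
sku=S73: ✓ → 403
sku=S24: ✓ → 51
sku=S40: ✓ → 188
sku=S61: ✓ → 198
sku=S94: ✓ → 456
sku=S54: ✓ → 284
rating_sum = 307 + 66 + 379 + 403 + 51 + 188 + 198 + 456 + 284 = 2332
—
[price_sum: price >= 274 and supplier <> 'Acme']
sku=S21: ✓ → 307
sku=S49: ✗
sku=S42: ✗
sku=S93: ✓ → 298
sku=S73: ✗
sku=S24: ✗
sku=S40: ✗
sku=S61: ✗
sku=S94: ✗
sku=S54: ✗
price_sum = 307 + 298 = 605
—
[rating_sum2: rating < 2 and supplier in ('Globex', 'Umbra')]
sku=S21: ✗
sku=S49: ✗
sku=S42: ✓ → 379
sku=S93: ✗
sku=S73: ✗
sku=S24: ✗
sku=S40: ✗
sku=S61: ✗
sku=S94: ✗
sku=S54: ✗
rating_sum2 = 379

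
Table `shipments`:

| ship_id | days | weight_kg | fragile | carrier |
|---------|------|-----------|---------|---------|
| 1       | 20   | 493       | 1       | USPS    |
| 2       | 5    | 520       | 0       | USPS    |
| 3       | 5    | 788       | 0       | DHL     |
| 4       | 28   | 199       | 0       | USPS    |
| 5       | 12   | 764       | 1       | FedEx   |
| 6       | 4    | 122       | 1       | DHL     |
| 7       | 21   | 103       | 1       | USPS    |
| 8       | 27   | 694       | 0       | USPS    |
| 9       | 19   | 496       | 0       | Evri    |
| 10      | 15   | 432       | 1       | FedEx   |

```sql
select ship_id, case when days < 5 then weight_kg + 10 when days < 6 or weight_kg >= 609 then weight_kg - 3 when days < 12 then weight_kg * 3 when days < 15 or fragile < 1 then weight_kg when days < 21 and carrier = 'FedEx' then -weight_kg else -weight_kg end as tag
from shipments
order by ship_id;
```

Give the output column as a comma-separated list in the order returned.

ship_id=1: ELSE → -493
ship_id=2: days < 6 or weight_kg >= 609 → 517
ship_id=3: days < 6 or weight_kg >= 609 → 785
ship_id=4: days < 15 or fragile < 1 → 199
ship_id=5: days < 6 or weight_kg >= 609 → 761
ship_id=6: days < 5 → 132
ship_id=7: ELSE → -103
ship_id=8: days < 6 or weight_kg >= 609 → 691
ship_id=9: days < 15 or fragile < 1 → 496
ship_id=10: days < 21 and carrier = 'FedEx' → -432

-493, 517, 785, 199, 761, 132, -103, 691, 496, -432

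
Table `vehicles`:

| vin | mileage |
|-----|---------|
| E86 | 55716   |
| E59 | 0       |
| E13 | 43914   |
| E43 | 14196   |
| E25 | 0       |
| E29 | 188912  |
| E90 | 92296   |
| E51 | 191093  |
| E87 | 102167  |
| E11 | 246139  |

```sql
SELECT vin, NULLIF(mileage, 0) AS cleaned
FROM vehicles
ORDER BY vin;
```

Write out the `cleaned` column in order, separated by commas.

246139, 43914, NULL, 188912, 14196, 191093, NULL, 55716, 102167, 92296

vin=E11: mileage=246139 vs 0: differ → 246139
vin=E13: mileage=43914 vs 0: differ → 43914
vin=E25: mileage=0 vs 0: equal → NULL
vin=E29: mileage=188912 vs 0: differ → 188912
vin=E43: mileage=14196 vs 0: differ → 14196
vin=E51: mileage=191093 vs 0: differ → 191093
vin=E59: mileage=0 vs 0: equal → NULL
vin=E86: mileage=55716 vs 0: differ → 55716
vin=E87: mileage=102167 vs 0: differ → 102167
vin=E90: mileage=92296 vs 0: differ → 92296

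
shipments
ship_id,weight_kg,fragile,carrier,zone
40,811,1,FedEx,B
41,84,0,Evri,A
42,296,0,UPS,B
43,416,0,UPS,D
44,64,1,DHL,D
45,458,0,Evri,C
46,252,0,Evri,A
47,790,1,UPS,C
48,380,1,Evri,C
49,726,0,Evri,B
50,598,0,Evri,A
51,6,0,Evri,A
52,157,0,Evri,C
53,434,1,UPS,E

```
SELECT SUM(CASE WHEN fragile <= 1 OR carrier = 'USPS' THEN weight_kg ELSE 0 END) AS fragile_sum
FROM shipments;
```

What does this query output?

5472

ship_id=40: ✓ → 811
ship_id=41: ✓ → 84
ship_id=42: ✓ → 296
ship_id=43: ✓ → 416
ship_id=44: ✓ → 64
ship_id=45: ✓ → 458
ship_id=46: ✓ → 252
ship_id=47: ✓ → 790
ship_id=48: ✓ → 380
ship_id=49: ✓ → 726
ship_id=50: ✓ → 598
ship_id=51: ✓ → 6
ship_id=52: ✓ → 157
ship_id=53: ✓ → 434
fragile_sum = 811 + 84 + 296 + 416 + 64 + 458 + 252 + 790 + 380 + 726 + 598 + 6 + 157 + 434 = 5472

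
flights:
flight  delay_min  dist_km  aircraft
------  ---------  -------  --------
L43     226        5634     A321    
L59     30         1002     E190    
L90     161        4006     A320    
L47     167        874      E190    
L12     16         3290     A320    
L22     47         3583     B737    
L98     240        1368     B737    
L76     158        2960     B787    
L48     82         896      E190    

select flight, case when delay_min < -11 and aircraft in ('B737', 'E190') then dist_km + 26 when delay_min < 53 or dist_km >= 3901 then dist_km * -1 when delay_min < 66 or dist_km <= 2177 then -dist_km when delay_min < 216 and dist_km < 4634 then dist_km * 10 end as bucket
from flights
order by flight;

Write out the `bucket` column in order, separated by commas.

-3290, -3583, -5634, -874, -896, -1002, 29600, -4006, -1368

flight=L12: delay_min < 53 or dist_km >= 3901 → -3290
flight=L22: delay_min < 53 or dist_km >= 3901 → -3583
flight=L43: delay_min < 53 or dist_km >= 3901 → -5634
flight=L47: delay_min < 66 or dist_km <= 2177 → -874
flight=L48: delay_min < 66 or dist_km <= 2177 → -896
flight=L59: delay_min < 53 or dist_km >= 3901 → -1002
flight=L76: delay_min < 216 and dist_km < 4634 → 29600
flight=L90: delay_min < 53 or dist_km >= 3901 → -4006
flight=L98: delay_min < 66 or dist_km <= 2177 → -1368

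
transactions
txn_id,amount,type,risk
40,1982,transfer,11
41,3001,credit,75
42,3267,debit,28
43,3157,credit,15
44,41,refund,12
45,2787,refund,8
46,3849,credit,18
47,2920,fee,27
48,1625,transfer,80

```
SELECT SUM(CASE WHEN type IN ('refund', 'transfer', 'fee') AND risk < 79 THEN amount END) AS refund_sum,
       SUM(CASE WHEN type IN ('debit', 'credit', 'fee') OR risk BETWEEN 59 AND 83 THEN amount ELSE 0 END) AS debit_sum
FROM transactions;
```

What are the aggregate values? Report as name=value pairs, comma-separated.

[refund_sum: type IN ('refund', 'transfer', 'fee') AND risk < 79]
txn_id=40: ✓ → 1982
txn_id=41: ✗
txn_id=42: ✗
txn_id=43: ✗
txn_id=44: ✓ → 41
txn_id=45: ✓ → 2787
txn_id=46: ✗
txn_id=47: ✓ → 2920
txn_id=48: ✗
refund_sum = 1982 + 41 + 2787 + 2920 = 7730
—
[debit_sum: type IN ('debit', 'credit', 'fee') OR risk BETWEEN 59 AND 83]
txn_id=40: ✗
txn_id=41: ✓ → 3001
txn_id=42: ✓ → 3267
txn_id=43: ✓ → 3157
txn_id=44: ✗
txn_id=45: ✗
txn_id=46: ✓ → 3849
txn_id=47: ✓ → 2920
txn_id=48: ✓ → 1625
debit_sum = 3001 + 3267 + 3157 + 3849 + 2920 + 1625 = 17819

refund_sum=7730, debit_sum=17819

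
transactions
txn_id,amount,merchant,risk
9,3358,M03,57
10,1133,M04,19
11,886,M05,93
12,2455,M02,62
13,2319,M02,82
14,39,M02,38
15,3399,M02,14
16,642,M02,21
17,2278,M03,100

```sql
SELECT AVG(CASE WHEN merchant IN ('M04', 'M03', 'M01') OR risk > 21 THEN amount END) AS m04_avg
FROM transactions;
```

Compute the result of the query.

1781.1428571429

txn_id=9: ✓ → 3358
txn_id=10: ✓ → 1133
txn_id=11: ✓ → 886
txn_id=12: ✓ → 2455
txn_id=13: ✓ → 2319
txn_id=14: ✓ → 39
txn_id=15: ✗
txn_id=16: ✗
txn_id=17: ✓ → 2278
m04_avg = (3358 + 1133 + 886 + 2455 + 2319 + 39 + 2278) / 7 = 1781.1428571429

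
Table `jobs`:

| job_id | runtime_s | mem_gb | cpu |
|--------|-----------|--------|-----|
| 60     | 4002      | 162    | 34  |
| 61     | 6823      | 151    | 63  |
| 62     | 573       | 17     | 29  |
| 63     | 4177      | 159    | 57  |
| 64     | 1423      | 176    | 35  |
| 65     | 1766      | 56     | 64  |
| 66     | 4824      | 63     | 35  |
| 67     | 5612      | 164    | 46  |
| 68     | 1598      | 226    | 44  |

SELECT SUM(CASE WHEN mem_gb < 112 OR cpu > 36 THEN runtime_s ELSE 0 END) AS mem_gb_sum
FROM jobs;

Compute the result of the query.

25373

job_id=60: ✗
job_id=61: ✓ → 6823
job_id=62: ✓ → 573
job_id=63: ✓ → 4177
job_id=64: ✗
job_id=65: ✓ → 1766
job_id=66: ✓ → 4824
job_id=67: ✓ → 5612
job_id=68: ✓ → 1598
mem_gb_sum = 6823 + 573 + 4177 + 1766 + 4824 + 5612 + 1598 = 25373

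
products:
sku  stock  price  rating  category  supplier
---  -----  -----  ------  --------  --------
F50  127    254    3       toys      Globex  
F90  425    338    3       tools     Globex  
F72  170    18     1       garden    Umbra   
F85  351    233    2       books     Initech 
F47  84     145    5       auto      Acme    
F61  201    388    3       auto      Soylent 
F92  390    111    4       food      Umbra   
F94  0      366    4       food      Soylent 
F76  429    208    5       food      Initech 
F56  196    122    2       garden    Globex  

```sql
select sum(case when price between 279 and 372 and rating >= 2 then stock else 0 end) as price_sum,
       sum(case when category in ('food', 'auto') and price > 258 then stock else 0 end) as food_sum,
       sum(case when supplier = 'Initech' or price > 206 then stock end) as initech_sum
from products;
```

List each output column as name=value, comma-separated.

[price_sum: price between 279 and 372 and rating >= 2]
sku=F50: ✗
sku=F90: ✓ → 425
sku=F72: ✗
sku=F85: ✗
sku=F47: ✗
sku=F61: ✗
sku=F92: ✗
sku=F94: ✓ → 0
sku=F76: ✗
sku=F56: ✗
price_sum = 425
—
[food_sum: category in ('food', 'auto') and price > 258]
sku=F50: ✗
sku=F90: ✗
sku=F72: ✗
sku=F85: ✗
sku=F47: ✗
sku=F61: ✓ → 201
sku=F92: ✗
sku=F94: ✓ → 0
sku=F76: ✗
sku=F56: ✗
food_sum = 201
—
[initech_sum: supplier = 'Initech' or price > 206]
sku=F50: ✓ → 127
sku=F90: ✓ → 425
sku=F72: ✗
sku=F85: ✓ → 351
sku=F47: ✗
sku=F61: ✓ → 201
sku=F92: ✗
sku=F94: ✓ → 0
sku=F76: ✓ → 429
sku=F56: ✗
initech_sum = 127 + 425 + 351 + 201 + 429 = 1533

price_sum=425, food_sum=201, initech_sum=1533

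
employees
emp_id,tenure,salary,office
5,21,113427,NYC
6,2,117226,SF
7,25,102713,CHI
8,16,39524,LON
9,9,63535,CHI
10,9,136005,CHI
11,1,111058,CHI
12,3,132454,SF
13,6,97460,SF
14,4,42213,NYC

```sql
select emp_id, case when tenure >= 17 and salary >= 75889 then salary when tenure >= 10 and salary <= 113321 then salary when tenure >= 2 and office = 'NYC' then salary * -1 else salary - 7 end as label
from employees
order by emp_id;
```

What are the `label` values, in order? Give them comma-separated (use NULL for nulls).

113427, 117219, 102713, 39524, 63528, 135998, 111051, 132447, 97453, -42213

emp_id=5: tenure >= 17 and salary >= 75889 → 113427
emp_id=6: ELSE → 117219
emp_id=7: tenure >= 17 and salary >= 75889 → 102713
emp_id=8: tenure >= 10 and salary <= 113321 → 39524
emp_id=9: ELSE → 63528
emp_id=10: ELSE → 135998
emp_id=11: ELSE → 111051
emp_id=12: ELSE → 132447
emp_id=13: ELSE → 97453
emp_id=14: tenure >= 2 and office = 'NYC' → -42213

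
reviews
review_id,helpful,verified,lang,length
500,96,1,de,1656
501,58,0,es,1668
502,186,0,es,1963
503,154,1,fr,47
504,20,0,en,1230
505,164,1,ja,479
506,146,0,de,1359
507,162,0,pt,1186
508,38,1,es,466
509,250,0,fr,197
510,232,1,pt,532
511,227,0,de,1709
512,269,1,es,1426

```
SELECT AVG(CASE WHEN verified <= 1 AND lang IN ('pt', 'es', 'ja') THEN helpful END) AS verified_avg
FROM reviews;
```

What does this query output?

review_id=500: ✗
review_id=501: ✓ → 58
review_id=502: ✓ → 186
review_id=503: ✗
review_id=504: ✗
review_id=505: ✓ → 164
review_id=506: ✗
review_id=507: ✓ → 162
review_id=508: ✓ → 38
review_id=509: ✗
review_id=510: ✓ → 232
review_id=511: ✗
review_id=512: ✓ → 269
verified_avg = (58 + 186 + 164 + 162 + 38 + 232 + 269) / 7 = 158.4285714286

158.4285714286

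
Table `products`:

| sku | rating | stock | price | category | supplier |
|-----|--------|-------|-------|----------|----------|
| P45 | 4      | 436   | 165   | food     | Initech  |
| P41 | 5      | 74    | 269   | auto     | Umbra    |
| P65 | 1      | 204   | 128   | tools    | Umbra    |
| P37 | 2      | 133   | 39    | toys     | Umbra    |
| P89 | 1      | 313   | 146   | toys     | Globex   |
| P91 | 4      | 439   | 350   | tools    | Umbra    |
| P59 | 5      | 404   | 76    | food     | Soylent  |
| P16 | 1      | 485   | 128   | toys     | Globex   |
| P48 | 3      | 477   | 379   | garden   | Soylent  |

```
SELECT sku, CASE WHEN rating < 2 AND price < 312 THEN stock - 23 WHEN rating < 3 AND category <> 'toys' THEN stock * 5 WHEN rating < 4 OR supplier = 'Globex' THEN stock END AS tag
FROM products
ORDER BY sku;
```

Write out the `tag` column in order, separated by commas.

sku=P16: rating < 2 AND price < 312 → 462
sku=P37: rating < 4 OR supplier = 'Globex' → 133
sku=P41: (no match → NULL) → NULL
sku=P45: (no match → NULL) → NULL
sku=P48: rating < 4 OR supplier = 'Globex' → 477
sku=P59: (no match → NULL) → NULL
sku=P65: rating < 2 AND price < 312 → 181
sku=P89: rating < 2 AND price < 312 → 290
sku=P91: (no match → NULL) → NULL

462, 133, NULL, NULL, 477, NULL, 181, 290, NULL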